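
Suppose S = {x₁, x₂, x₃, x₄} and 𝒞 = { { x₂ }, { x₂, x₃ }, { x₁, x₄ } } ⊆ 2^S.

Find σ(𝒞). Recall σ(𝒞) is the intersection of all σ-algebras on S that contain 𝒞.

Seed the family with 𝒞 together with ∅ and S: { ∅, { x₂ }, { x₁, x₄ }, { x₂, x₃ }, S }.
Pass 1. New:
  { x₁, x₂, x₄ }  = { x₁, x₄ } ∪ { x₂ }
  { x₁, x₃, x₄ }  = { x₂ }ᶜ
  [7 total]
Pass 2 adds 1:
  { x₃ }  = { x₁, x₂, x₄ }ᶜ
  [8 total]
Pass 3: no new sets; the family is a σ-algebra.

|σ(𝒞)| = 8.  σ(𝒞) = { ∅, { x₂ }, { x₃ }, { x₁, x₄ }, { x₂, x₃ }, { x₁, x₂, x₄ }, { x₁, x₃, x₄ }, S }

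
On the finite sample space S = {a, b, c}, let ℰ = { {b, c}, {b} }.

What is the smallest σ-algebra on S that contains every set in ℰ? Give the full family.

|σ(ℰ)| = 8.  σ(ℰ) = { {}, {a}, {b}, {c}, {a, b}, {a, c}, {b, c}, S }

Check:
Initial family (4 sets): { {}, {b}, {b, c}, S }.
Step 1 adds 2:
  {a}  = complement {b, c}
  {a, c}  = complement {b}
  — 6 sets.
Step 2 (1 new):
  {a, b}  = {b} ∪ {a}
  — 7 sets.
Step 3: 1 new —
  {c}  = complement {a, b}
  — 8 sets.
Step 4 adds nothing — fixpoint reached.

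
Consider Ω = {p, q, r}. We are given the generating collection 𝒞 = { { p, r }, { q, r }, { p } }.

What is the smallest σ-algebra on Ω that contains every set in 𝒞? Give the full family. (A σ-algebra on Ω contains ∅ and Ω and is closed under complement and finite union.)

|σ(𝒞)| = 8.  σ(𝒞) = { ∅, { p }, { q }, { r }, { p, q }, { p, r }, { q, r }, Ω }

Check:
Start: 𝒞 ∪ {∅, Ω} = { ∅, { p }, { p, r }, { q, r }, Ω }.
Round 1 (1 new):
  { q }  = ᶜ of { p, r }
Round 2: 1 new —
  { p, q }  = { q } ∪ { p }
Round 3: 1 new —
  { r }  = ᶜ of { p, q }
Round 4 adds nothing — fixpoint reached.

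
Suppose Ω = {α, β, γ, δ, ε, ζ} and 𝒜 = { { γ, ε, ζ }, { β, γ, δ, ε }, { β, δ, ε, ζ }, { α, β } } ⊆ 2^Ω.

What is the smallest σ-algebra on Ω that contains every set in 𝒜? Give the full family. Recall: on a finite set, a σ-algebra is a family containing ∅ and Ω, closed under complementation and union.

σ(𝒜) (64 sets): { {}, { α }, { β }, { γ }, { δ }, { ε }, { ζ }, { α, β }, { α, γ }, { α, δ }, { α, ε }, { α, ζ }, { β, γ }, { β, δ }, { β, ε }, { β, ζ }, { γ, δ }, { γ, ε }, { γ, ζ }, { δ, ε }, { δ, ζ }, { ε, ζ }, { α, β, γ }, { α, β, δ }, { α, β, ε }, { α, β, ζ }, { α, γ, δ }, { α, γ, ε }, { α, γ, ζ }, { α, δ, ε }, { α, δ, ζ }, { α, ε, ζ }, { β, γ, δ }, { β, γ, ε }, { β, γ, ζ }, { β, δ, ε }, { β, δ, ζ }, { β, ε, ζ }, { γ, δ, ε }, { γ, δ, ζ }, { γ, ε, ζ }, { δ, ε, ζ }, { α, β, γ, δ }, { α, β, γ, ε }, { α, β, γ, ζ }, { α, β, δ, ε }, { α, β, δ, ζ }, { α, β, ε, ζ }, { α, γ, δ, ε }, { α, γ, δ, ζ }, { α, γ, ε, ζ }, { α, δ, ε, ζ }, { β, γ, δ, ε }, { β, γ, δ, ζ }, { β, γ, ε, ζ }, { β, δ, ε, ζ }, { γ, δ, ε, ζ }, { α, β, γ, δ, ε }, { α, β, γ, δ, ζ }, { α, β, γ, ε, ζ }, { α, β, δ, ε, ζ }, { α, γ, δ, ε, ζ }, { β, γ, δ, ε, ζ }, Ω }

Working:
Seed the family with 𝒜 together with ∅ and Ω: { {}, { α, β }, { γ, ε, ζ }, { β, γ, δ, ε }, { β, δ, ε, ζ }, Ω }.
Iteration 1: 8 new —
  { α, γ }  = Ω∖{ β, δ, ε, ζ }
  { α, ζ }  = Ω∖{ β, γ, δ, ε }
  { α, β, δ }  = Ω∖{ γ, ε, ζ }
  { γ, δ, ε, ζ }  = Ω∖{ α, β }
  { α, β, γ, δ, ε }  = { α, β } ∪ { β, γ, δ, ε }
  { α, β, γ, ε, ζ }  = { α, β } ∪ { γ, ε, ζ }
  { α, β, δ, ε, ζ }  = { β, δ, ε, ζ } ∪ { α, β }
  { β, γ, δ, ε, ζ }  = { β, δ, ε, ζ } ∪ { γ, ε, ζ }
  — 14 sets.
Iteration 2 (11 new):
  { α }  = Ω∖{ β, γ, δ, ε, ζ }
  { γ }  = Ω∖{ α, β, δ, ε, ζ }
  { δ }  = Ω∖{ α, β, γ, ε, ζ }
  { ζ }  = Ω∖{ α, β, γ, δ, ε }
  { α, β, γ }  = { α, β } ∪ { α, γ }
  { α, β, ζ }  = { α, β } ∪ { α, ζ }
  { α, γ, ζ }  = { α, ζ } ∪ { α, γ }
  { α, β, γ, δ }  = { α, β, δ } ∪ { α, γ }
  { α, β, δ, ζ }  = { α, ζ } ∪ { α, β, δ }
  { α, γ, ε, ζ }  = { α, ζ } ∪ { γ, ε, ζ }
  { α, γ, δ, ε, ζ }  = { γ, δ, ε, ζ } ∪ { α, ζ }
  — 25 sets.
Iteration 3 (16 new):
  { β }  = Ω∖{ α, γ, δ, ε, ζ }
  { α, δ }  = { δ } ∪ { α }
  { β, δ }  = Ω∖{ α, γ, ε, ζ }
  { γ, δ }  = { γ } ∪ { δ }
  { γ, ε }  = Ω∖{ α, β, δ, ζ }
  { γ, ζ }  = { ζ } ∪ { γ }
  { δ, ζ }  = { ζ } ∪ { δ }
  { ε, ζ }  = Ω∖{ α, β, γ, δ }
  { α, γ, δ }  = { α, γ } ∪ { δ }
  { α, δ, ζ }  = { α, ζ } ∪ { δ }
  { β, δ, ε }  = Ω∖{ α, γ, ζ }
  { γ, δ, ε }  = Ω∖{ α, β, ζ }
  { δ, ε, ζ }  = Ω∖{ α, β, γ }
  { α, β, γ, ζ }  = { α, γ, ζ } ∪ { α, β, γ }
  { α, γ, δ, ζ }  = { α, γ, ζ } ∪ { δ }
  { α, β, γ, δ, ζ }  = { α, γ, ζ } ∪ { α, β, δ, ζ }
  — 41 sets.
Iteration 4. New:
  { ε }  = Ω∖{ α, β, γ, δ, ζ }
  { β, γ }  = { β } ∪ { γ }
  { β, ε }  = Ω∖{ α, γ, δ, ζ }
  { β, ζ }  = { β } ∪ { ζ }
  { δ, ε }  = Ω∖{ α, β, γ, ζ }
  { α, γ, ε }  = { α, γ } ∪ { γ, ε }
  { α, ε, ζ }  = { α, ζ } ∪ { ε, ζ }
  { β, γ, δ }  = { γ, δ } ∪ { β }
  { β, γ, ε }  = Ω∖{ α, δ, ζ }
  { β, γ, ζ }  = { β } ∪ { γ, ζ }
  { β, δ, ζ }  = { β } ∪ { δ, ζ }
  { β, ε, ζ }  = Ω∖{ α, γ, δ }
  { γ, δ, ζ }  = { γ, δ } ∪ { γ, ζ }
  { α, β, γ, ε }  = Ω∖{ δ, ζ }
  { α, β, δ, ε }  = Ω∖{ γ, ζ }
  { α, β, ε, ζ }  = Ω∖{ γ, δ }
  { α, γ, δ, ε }  = { α, γ } ∪ { γ, δ, ε }
  { α, δ, ε, ζ }  = { α, ζ } ∪ { δ, ε, ζ }
  { β, γ, δ, ζ }  = { γ, ζ } ∪ { β, δ }
  { β, γ, ε, ζ }  = Ω∖{ α, δ }
  — 61 sets.
Iteration 5 adds 3:
  { α, ε }  = Ω∖{ β, γ, δ, ζ }
  { α, β, ε }  = Ω∖{ γ, δ, ζ }
  { α, δ, ε }  = Ω∖{ β, γ, ζ }
  — 64 sets.
After Iteration 6 the family is unchanged; done.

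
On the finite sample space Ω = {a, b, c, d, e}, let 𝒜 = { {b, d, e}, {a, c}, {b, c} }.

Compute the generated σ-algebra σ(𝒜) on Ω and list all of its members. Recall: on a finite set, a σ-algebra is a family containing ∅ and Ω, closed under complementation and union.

Answer: σ(𝒜) = { {}, {a}, {b}, {c}, {a, b}, {a, c}, {b, c}, {d, e}, {a, b, c}, {a, d, e}, {b, d, e}, {c, d, e}, {a, b, d, e}, {a, c, d, e}, {b, c, d, e}, Ω }

Derivation:
Seed the family with 𝒜 together with ∅ and Ω: { {}, {a, c}, {b, c}, {b, d, e}, Ω }.
Round 1: 3 new —
  {a, b, c}  = {b, c} ∪ {a, c}
  {a, d, e}  = {b, c}ᶜ
  {b, c, d, e}  = {b, c} ∪ {b, d, e}
Round 2: 4 new —
  {a}  = {b, c, d, e}ᶜ
  {d, e}  = {a, b, c}ᶜ
  {a, b, d, e}  = {a, d, e} ∪ {b, d, e}
  {a, c, d, e}  = {a, d, e} ∪ {a, c}
Round 3: 2 new —
  {b}  = {a, c, d, e}ᶜ
  {c}  = {a, b, d, e}ᶜ
Round 4. New:
  {a, b}  = {b} ∪ {a}
  {c, d, e}  = {d, e} ∪ {c}
Round 5: stable.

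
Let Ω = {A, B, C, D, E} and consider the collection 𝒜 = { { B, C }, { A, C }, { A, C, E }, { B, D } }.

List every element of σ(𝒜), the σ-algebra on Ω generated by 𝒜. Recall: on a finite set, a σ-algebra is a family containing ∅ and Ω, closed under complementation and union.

Take S₀ = 𝒜 ∪ {∅, Ω} = { {}, { A, C }, { B, C }, { B, D }, { A, C, E }, Ω }.
Pass 1: +6 →
  { A, B, C }  = { B, C } ∪ { A, C }
  { A, D, E }  = Ω∖{ B, C }
  { B, C, D }  = { B, C } ∪ { B, D }
  { B, D, E }  = Ω∖{ A, C }
  { A, B, C, D }  = { A, C } ∪ { B, D }
  { A, B, C, E }  = { B, C } ∪ { A, C, E }
  |family| = 12
Pass 2 adds 7:
  { D }  = Ω∖{ A, B, C, E }
  { E }  = Ω∖{ A, B, C, D }
  { A, E }  = Ω∖{ B, C, D }
  { D, E }  = Ω∖{ A, B, C }
  { A, B, D, E }  = { A, D, E } ∪ { B, D }
  { A, C, D, E }  = { A, D, E } ∪ { A, C, E }
  { B, C, D, E }  = { B, C, D } ∪ { B, D, E }
  |family| = 19
Pass 3: 5 new —
  { A }  = Ω∖{ B, C, D, E }
  { B }  = Ω∖{ A, C, D, E }
  { C }  = Ω∖{ A, B, D, E }
  { A, C, D }  = { A, C } ∪ { D }
  { B, C, E }  = { E } ∪ { B, C }
  |family| = 24
Pass 4. New:
  { A, B }  = { B } ∪ { A }
  { A, D }  = Ω∖{ B, C, E }
  { B, E }  = Ω∖{ A, C, D }
  { C, D }  = { C } ∪ { D }
  { C, E }  = { E } ∪ { C }
  { A, B, D }  = { B, D } ∪ { A }
  { A, B, E }  = { B } ∪ { A, E }
  { C, D, E }  = { D, E } ∪ { C }
  |family| = 32
Pass 5: no new sets; the family is a σ-algebra.

|σ(𝒜)| = 32.  σ(𝒜) = { {}, { A }, { B }, { C }, { D }, { E }, { A, B }, { A, C }, { A, D }, { A, E }, { B, C }, { B, D }, { B, E }, { C, D }, { C, E }, { D, E }, { A, B, C }, { A, B, D }, { A, B, E }, { A, C, D }, { A, C, E }, { A, D, E }, { B, C, D }, { B, C, E }, { B, D, E }, { C, D, E }, { A, B, C, D }, { A, B, C, E }, { A, B, D, E }, { A, C, D, E }, { B, C, D, E }, Ω }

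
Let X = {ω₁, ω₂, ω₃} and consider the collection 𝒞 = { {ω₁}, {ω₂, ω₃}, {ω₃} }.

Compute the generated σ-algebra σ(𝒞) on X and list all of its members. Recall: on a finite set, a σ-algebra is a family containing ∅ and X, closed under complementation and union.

Initial family (5 sets): { {}, {ω₁}, {ω₃}, {ω₂, ω₃}, X }.
Step 1: +2 →
  {ω₁, ω₂}  = {ω₃}ᶜ
  {ω₁, ω₃}  = {ω₃} ∪ {ω₁}
  — 7 sets.
Step 2. New:
  {ω₂}  = {ω₁, ω₃}ᶜ
  — 8 sets.
Step 3 adds nothing — fixpoint reached.

|σ(𝒞)| = 8.  σ(𝒞) = { {}, {ω₁}, {ω₂}, {ω₃}, {ω₁, ω₂}, {ω₁, ω₃}, {ω₂, ω₃}, X }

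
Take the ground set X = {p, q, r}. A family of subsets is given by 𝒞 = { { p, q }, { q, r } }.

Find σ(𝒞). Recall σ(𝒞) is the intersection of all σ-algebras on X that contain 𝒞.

Start: 𝒞 ∪ {∅, X} = { ∅, { p, q }, { q, r }, X }.
Round 1: 2 new —
  { p }  = ᶜ of { q, r }
  { r }  = ᶜ of { p, q }
  |family| = 6
Round 2: 1 new —
  { p, r }  = { r } ∪ { p }
  |family| = 7
Round 3: +1 →
  { q }  = ᶜ of { p, r }
  |family| = 8
After Round 4 the family is unchanged; done.

Hence σ(𝒞) has 8 members: { ∅, { p }, { q }, { r }, { p, q }, { p, r }, { q, r }, X }.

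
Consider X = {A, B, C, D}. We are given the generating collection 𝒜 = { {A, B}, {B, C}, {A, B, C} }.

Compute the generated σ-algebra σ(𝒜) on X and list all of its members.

Seed the family with 𝒜 together with ∅ and X: { {}, {A, B}, {B, C}, {A, B, C}, X }.
Pass 1: +3 →
  {D}  = X∖{A, B, C}
  {A, D}  = X∖{B, C}
  {C, D}  = X∖{A, B}
  (now 8)
Pass 2. New:
  {A, B, D}  = {D} ∪ {A, B}
  {A, C, D}  = {C, D} ∪ {A, D}
  {B, C, D}  = {D} ∪ {B, C}
  (now 11)
Pass 3 adds 3:
  {A}  = X∖{B, C, D}
  {B}  = X∖{A, C, D}
  {C}  = X∖{A, B, D}
  (now 14)
Pass 4: 2 new —
  {A, C}  = {C} ∪ {A}
  {B, D}  = {D} ∪ {B}
  (now 16)
Pass 5 adds nothing — fixpoint reached.

σ(𝒜) = { {}, {A}, {B}, {C}, {D}, {A, B}, {A, C}, {A, D}, {B, C}, {B, D}, {C, D}, {A, B, C}, {A, B, D}, {A, C, D}, {B, C, D}, X }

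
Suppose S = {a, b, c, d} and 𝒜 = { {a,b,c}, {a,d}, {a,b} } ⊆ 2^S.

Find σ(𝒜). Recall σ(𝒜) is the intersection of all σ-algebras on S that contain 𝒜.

Initial family (5 sets): { {}, {a,b}, {a,d}, {a,b,c}, S }.
Round 1 adds 4:
  {d}  = complement {a,b,c}
  {b,c}  = complement {a,d}
  {c,d}  = complement {a,b}
  {a,b,d}  = {a,d} ∪ {a,b}
  |family| = 9
Round 2 adds 3:
  {c}  = complement {a,b,d}
  {a,c,d}  = {c,d} ∪ {a,d}
  {b,c,d}  = {c,d} ∪ {b,c}
  |family| = 12
Round 3. New:
  {a}  = complement {b,c,d}
  {b}  = complement {a,c,d}
  |family| = 14
Round 4 (2 new):
  {a,c}  = {c} ∪ {a}
  {b,d}  = {d} ∪ {b}
  |family| = 16
Round 5 adds nothing — fixpoint reached.

Therefore σ(𝒜) = { {}, {a}, {b}, {c}, {d}, {a,b}, {a,c}, {a,d}, {b,c}, {b,d}, {c,d}, {a,b,c}, {a,b,d}, {a,c,d}, {b,c,d}, S } (|σ(𝒜)| = 16).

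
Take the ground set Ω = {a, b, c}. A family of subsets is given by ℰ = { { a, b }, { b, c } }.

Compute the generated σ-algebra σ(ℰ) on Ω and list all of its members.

σ(ℰ) = { ∅, { a }, { b }, { c }, { a, b }, { a, c }, { b, c }, Ω }

Derivation:
Start: ℰ ∪ {∅, Ω} = { ∅, { a, b }, { b, c }, Ω }.
Pass 1. New:
  { a }  = ᶜ of { b, c }
  { c }  = ᶜ of { a, b }
  |family| = 6
Pass 2 adds 1:
  { a, c }  = { c } ∪ { a }
  |family| = 7
Pass 3. New:
  { b }  = ᶜ of { a, c }
  |family| = 8
Pass 4: closed — nothing new.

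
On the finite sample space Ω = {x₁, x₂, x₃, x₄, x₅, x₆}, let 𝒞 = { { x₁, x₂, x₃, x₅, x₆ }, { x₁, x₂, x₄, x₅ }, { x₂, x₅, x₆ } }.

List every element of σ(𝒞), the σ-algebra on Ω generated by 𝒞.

σ(𝒞) (32 sets): { {}, { x₁ }, { x₃ }, { x₄ }, { x₆ }, { x₁, x₃ }, { x₁, x₄ }, { x₁, x₆ }, { x₂, x₅ }, { x₃, x₄ }, { x₃, x₆ }, { x₄, x₆ }, { x₁, x₂, x₅ }, { x₁, x₃, x₄ }, { x₁, x₃, x₆ }, { x₁, x₄, x₆ }, { x₂, x₃, x₅ }, { x₂, x₄, x₅ }, { x₂, x₅, x₆ }, { x₃, x₄, x₆ }, { x₁, x₂, x₃, x₅ }, { x₁, x₂, x₄, x₅ }, { x₁, x₂, x₅, x₆ }, { x₁, x₃, x₄, x₆ }, { x₂, x₃, x₄, x₅ }, { x₂, x₃, x₅, x₆ }, { x₂, x₄, x₅, x₆ }, { x₁, x₂, x₃, x₄, x₅ }, { x₁, x₂, x₃, x₅, x₆ }, { x₁, x₂, x₄, x₅, x₆ }, { x₂, x₃, x₄, x₅, x₆ }, Ω }

Derivation:
Take S₀ = 𝒞 ∪ {∅, Ω} = { {}, { x₂, x₅, x₆ }, { x₁, x₂, x₄, x₅ }, { x₁, x₂, x₃, x₅, x₆ }, Ω }.
Pass 1. New:
  { x₄ }  = Ω∖{ x₁, x₂, x₃, x₅, x₆ }
  { x₃, x₆ }  = Ω∖{ x₁, x₂, x₄, x₅ }
  { x₁, x₃, x₄ }  = Ω∖{ x₂, x₅, x₆ }
  { x₁, x₂, x₄, x₅, x₆ }  = { x₂, x₅, x₆ } ∪ { x₁, x₂, x₄, x₅ }
  [9 total]
Pass 2 adds 6:
  { x₃ }  = Ω∖{ x₁, x₂, x₄, x₅, x₆ }
  { x₃, x₄, x₆ }  = { x₃, x₆ } ∪ { x₄ }
  { x₁, x₃, x₄, x₆ }  = { x₁, x₃, x₄ } ∪ { x₃, x₆ }
  { x₂, x₃, x₅, x₆ }  = { x₂, x₅, x₆ } ∪ { x₃, x₆ }
  { x₂, x₄, x₅, x₆ }  = { x₂, x₅, x₆ } ∪ { x₄ }
  { x₁, x₂, x₃, x₄, x₅ }  = { x₁, x₂, x₄, x₅ } ∪ { x₁, x₃, x₄ }
  [15 total]
Pass 3 adds 7:
  { x₆ }  = Ω∖{ x₁, x₂, x₃, x₄, x₅ }
  { x₁, x₃ }  = Ω∖{ x₂, x₄, x₅, x₆ }
  { x₁, x₄ }  = Ω∖{ x₂, x₃, x₅, x₆ }
  { x₂, x₅ }  = Ω∖{ x₁, x₃, x₄, x₆ }
  { x₃, x₄ }  = { x₃ } ∪ { x₄ }
  { x₁, x₂, x₅ }  = Ω∖{ x₃, x₄, x₆ }
  { x₂, x₃, x₄, x₅, x₆ }  = { x₃ } ∪ { x₂, x₄, x₅, x₆ }
  [22 total]
Pass 4 adds 9:
  { x₁ }  = Ω∖{ x₂, x₃, x₄, x₅, x₆ }
  { x₄, x₆ }  = { x₆ } ∪ { x₄ }
  { x₁, x₃, x₆ }  = { x₁, x₃ } ∪ { x₆ }
  { x₁, x₄, x₆ }  = { x₁, x₄ } ∪ { x₆ }
  { x₂, x₃, x₅ }  = { x₂, x₅ } ∪ { x₃ }
  { x₂, x₄, x₅ }  = { x₂, x₅ } ∪ { x₄ }
  { x₁, x₂, x₃, x₅ }  = { x₂, x₅ } ∪ { x₁, x₃ }
  { x₁, x₂, x₅, x₆ }  = Ω∖{ x₃, x₄ }
  { x₂, x₃, x₄, x₅ }  = { x₂, x₅ } ∪ { x₃, x₄ }
  [31 total]
Pass 5: +1 →
  { x₁, x₆ }  = Ω∖{ x₂, x₃, x₄, x₅ }
  [32 total]
Pass 6: stable.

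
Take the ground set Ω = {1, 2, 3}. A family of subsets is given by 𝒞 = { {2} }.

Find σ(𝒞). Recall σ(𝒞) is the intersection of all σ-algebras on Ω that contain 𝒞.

|σ(𝒞)| = 4.  σ(𝒞) = { {}, {2}, {1,3}, Ω }

Working:
Seed the family with 𝒞 together with ∅ and Ω: { {}, {2}, Ω }.
Step 1 (1 new):
  {1,3}  = complement {2}
  (now 4)
Step 2: closed — nothing new.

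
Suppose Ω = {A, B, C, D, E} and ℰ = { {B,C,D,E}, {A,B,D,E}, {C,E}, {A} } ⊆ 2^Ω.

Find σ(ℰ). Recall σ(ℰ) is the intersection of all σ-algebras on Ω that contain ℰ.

σ(ℰ) (16 sets): { ∅, {A}, {C}, {E}, {A,C}, {A,E}, {B,D}, {C,E}, {A,B,D}, {A,C,E}, {B,C,D}, {B,D,E}, {A,B,C,D}, {A,B,D,E}, {B,C,D,E}, Ω }

Trace:
Begin from { ∅, {A}, {C,E}, {A,B,D,E}, {B,C,D,E}, Ω } (that is, ℰ plus ∅ and Ω).
Round 1 adds 3:
  {C}  = ᶜ of {A,B,D,E}
  {A,B,D}  = ᶜ of {C,E}
  {A,C,E}  = {C,E} ∪ {A}
Round 2: 3 new —
  {A,C}  = {C} ∪ {A}
  {B,D}  = ᶜ of {A,C,E}
  {A,B,C,D}  = {A,B,D} ∪ {C}
Round 3 (3 new):
  {E}  = ᶜ of {A,B,C,D}
  {B,C,D}  = {C} ∪ {B,D}
  {B,D,E}  = ᶜ of {A,C}
Round 4. New:
  {A,E}  = ᶜ of {B,C,D}
Round 5: no new sets; the family is a σ-algebra.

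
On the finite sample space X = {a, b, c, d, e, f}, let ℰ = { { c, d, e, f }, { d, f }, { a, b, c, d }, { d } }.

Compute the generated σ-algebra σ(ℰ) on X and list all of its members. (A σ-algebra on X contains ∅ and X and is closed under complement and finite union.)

Seed the family with ℰ together with ∅ and X: { {  }, { d }, { d, f }, { a, b, c, d }, { c, d, e, f }, X }.
Step 1: +5 →
  { a, b }  = { c, d, e, f }ᶜ
  { e, f }  = { a, b, c, d }ᶜ
  { a, b, c, e }  = { d, f }ᶜ
  { a, b, c, d, f }  = { a, b, c, d } ∪ { d, f }
  { a, b, c, e, f }  = { d }ᶜ
  (now 11)
Step 2: 6 new —
  { e }  = { a, b, c, d, f }ᶜ
  { a, b, d }  = { a, b } ∪ { d }
  { d, e, f }  = { e, f } ∪ { d }
  { a, b, d, f }  = { a, b } ∪ { d, f }
  { a, b, e, f }  = { e, f } ∪ { a, b }
  { a, b, c, d, e }  = { d } ∪ { a, b, c, e }
  (now 17)
Step 3: +9 →
  { f }  = { a, b, c, d, e }ᶜ
  { c, d }  = { a, b, e, f }ᶜ
  { c, e }  = { a, b, d, f }ᶜ
  { d, e }  = { d } ∪ { e }
  { a, b, c }  = { d, e, f }ᶜ
  { a, b, e }  = { a, b } ∪ { e }
  { c, e, f }  = { a, b, d }ᶜ
  { a, b, d, e }  = { a, b, d } ∪ { e }
  { a, b, d, e, f }  = { a, b, d, f } ∪ { e, f }
  (now 26)
Step 4: 6 new —
  { c }  = { a, b, d, e, f }ᶜ
  { c, f }  = { a, b, d, e }ᶜ
  { a, b, f }  = { a, b } ∪ { f }
  { c, d, e }  = { c, d } ∪ { e }
  { c, d, f }  = { a, b, e }ᶜ
  { a, b, c, f }  = { d, e }ᶜ
  (now 32)
After Step 5 the family is unchanged; done.

Therefore σ(ℰ) = { {  }, { c }, { d }, { e }, { f }, { a, b }, { c, d }, { c, e }, { c, f }, { d, e }, { d, f }, { e, f }, { a, b, c }, { a, b, d }, { a, b, e }, { a, b, f }, { c, d, e }, { c, d, f }, { c, e, f }, { d, e, f }, { a, b, c, d }, { a, b, c, e }, { a, b, c, f }, { a, b, d, e }, { a, b, d, f }, { a, b, e, f }, { c, d, e, f }, { a, b, c, d, e }, { a, b, c, d, f }, { a, b, c, e, f }, { a, b, d, e, f }, X } (|σ(ℰ)| = 32).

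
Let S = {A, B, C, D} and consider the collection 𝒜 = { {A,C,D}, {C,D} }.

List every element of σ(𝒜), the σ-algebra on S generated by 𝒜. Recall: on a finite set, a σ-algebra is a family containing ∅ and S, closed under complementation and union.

Seed the family with 𝒜 together with ∅ and S: { ∅, {C,D}, {A,C,D}, S }.
Pass 1: 2 new —
  {B}  = complement {A,C,D}
  {A,B}  = complement {C,D}
  |family| = 6
Pass 2: +1 →
  {B,C,D}  = {C,D} ∪ {B}
  |family| = 7
Pass 3 (1 new):
  {A}  = complement {B,C,D}
  |family| = 8
Pass 4: closed — nothing new.

Therefore σ(𝒜) = { ∅, {A}, {B}, {A,B}, {C,D}, {A,C,D}, {B,C,D}, S } (|σ(𝒜)| = 8).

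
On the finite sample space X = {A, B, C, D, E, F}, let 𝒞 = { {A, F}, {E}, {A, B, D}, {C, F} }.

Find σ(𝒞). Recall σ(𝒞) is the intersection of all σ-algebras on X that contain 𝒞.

Begin from { ∅, {E}, {A, F}, {C, F}, {A, B, D}, X } (that is, 𝒞 plus ∅ and X).
Step 1 adds 7:
  {A, C, F}  = {C, F} ∪ {A, F}
  {A, E, F}  = {A, F} ∪ {E}
  {C, E, F}  = {A, B, D}ᶜ
  {A, B, D, E}  = {C, F}ᶜ
  {A, B, D, F}  = {A, F} ∪ {A, B, D}
  {B, C, D, E}  = {A, F}ᶜ
  {A, B, C, D, F}  = {E}ᶜ
  [13 total]
Step 2 adds 7:
  {C, E}  = {A, B, D, F}ᶜ
  {B, C, D}  = {A, E, F}ᶜ
  {B, D, E}  = {A, C, F}ᶜ
  {A, C, E, F}  = {A, C, F} ∪ {E}
  {A, B, C, D, E}  = {B, C, D, E} ∪ {A, B, D, E}
  {A, B, D, E, F}  = {A, B, D, F} ∪ {A, B, D, E}
  {B, C, D, E, F}  = {B, C, D, E} ∪ {C, E, F}
  [20 total]
Step 3 (6 new):
  {A}  = {B, C, D, E, F}ᶜ
  {C}  = {A, B, D, E, F}ᶜ
  {F}  = {A, B, C, D, E}ᶜ
  {B, D}  = {A, C, E, F}ᶜ
  {A, B, C, D}  = {B, C, D} ∪ {A, B, D}
  {B, C, D, F}  = {B, C, D} ∪ {C, F}
  [26 total]
Step 4 (6 new):
  {A, C}  = {C} ∪ {A}
  {A, E}  = {B, C, D, F}ᶜ
  {E, F}  = {A, B, C, D}ᶜ
  {A, C, E}  = {C, E} ∪ {A}
  {B, D, F}  = {F} ∪ {B, D}
  {B, D, E, F}  = {F} ∪ {B, D, E}
  [32 total]
Step 5 adds nothing — fixpoint reached.

Hence σ(𝒞) has 32 members: { ∅, {A}, {C}, {E}, {F}, {A, C}, {A, E}, {A, F}, {B, D}, {C, E}, {C, F}, {E, F}, {A, B, D}, {A, C, E}, {A, C, F}, {A, E, F}, {B, C, D}, {B, D, E}, {B, D, F}, {C, E, F}, {A, B, C, D}, {A, B, D, E}, {A, B, D, F}, {A, C, E, F}, {B, C, D, E}, {B, C, D, F}, {B, D, E, F}, {A, B, C, D, E}, {A, B, C, D, F}, {A, B, D, E, F}, {B, C, D, E, F}, X }.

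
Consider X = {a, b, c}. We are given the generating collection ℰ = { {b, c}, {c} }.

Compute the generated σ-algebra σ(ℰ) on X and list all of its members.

Initial family (4 sets): { ∅, {c}, {b, c}, X }.
Pass 1 adds 2:
  {a}  = X∖{b, c}
  {a, b}  = X∖{c}
Pass 2. New:
  {a, c}  = {c} ∪ {a}
Pass 3 (1 new):
  {b}  = X∖{a, c}
Pass 4: closed — nothing new.

Therefore σ(ℰ) = { ∅, {a}, {b}, {c}, {a, b}, {a, c}, {b, c}, X } (|σ(ℰ)| = 8).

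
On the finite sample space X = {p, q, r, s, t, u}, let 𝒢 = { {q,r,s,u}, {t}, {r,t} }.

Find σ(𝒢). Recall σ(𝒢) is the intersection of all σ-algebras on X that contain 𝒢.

Seed the family with 𝒢 together with ∅ and X: { ∅, {t}, {r,t}, {q,r,s,u}, X }.
Iteration 1 (4 new):
  {p,t}  = complement {q,r,s,u}
  {p,q,s,u}  = complement {r,t}
  {p,q,r,s,u}  = complement {t}
  {q,r,s,t,u}  = {q,r,s,u} ∪ {r,t}
  [9 total]
Iteration 2. New:
  {p}  = complement {q,r,s,t,u}
  {p,r,t}  = {p,t} ∪ {r,t}
  {p,q,s,t,u}  = {p,q,s,u} ∪ {t}
  [12 total]
Iteration 3. New:
  {r}  = complement {p,q,s,t,u}
  {q,s,u}  = complement {p,r,t}
  [14 total]
Iteration 4 adds 2:
  {p,r}  = {r} ∪ {p}
  {q,s,t,u}  = {q,s,u} ∪ {t}
  [16 total]
Iteration 5 adds nothing — fixpoint reached.

σ(𝒢) = { ∅, {p}, {r}, {t}, {p,r}, {p,t}, {r,t}, {p,r,t}, {q,s,u}, {p,q,s,u}, {q,r,s,u}, {q,s,t,u}, {p,q,r,s,u}, {p,q,s,t,u}, {q,r,s,t,u}, X }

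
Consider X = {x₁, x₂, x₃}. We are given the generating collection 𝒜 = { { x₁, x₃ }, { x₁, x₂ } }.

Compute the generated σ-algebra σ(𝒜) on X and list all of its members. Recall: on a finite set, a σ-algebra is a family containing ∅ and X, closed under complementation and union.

σ(𝒜) (8 sets): { {}, { x₁ }, { x₂ }, { x₃ }, { x₁, x₂ }, { x₁, x₃ }, { x₂, x₃ }, X }

Working:
Start: 𝒜 ∪ {∅, X} = { {}, { x₁, x₂ }, { x₁, x₃ }, X }.
Round 1: 2 new —
  { x₂ }  = X∖{ x₁, x₃ }
  { x₃ }  = X∖{ x₁, x₂ }
  |family| = 6
Round 2 (1 new):
  { x₂, x₃ }  = { x₃ } ∪ { x₂ }
  |family| = 7
Round 3 adds 1:
  { x₁ }  = X∖{ x₂, x₃ }
  |family| = 8
Round 4: already closed under ᶜ and ∪.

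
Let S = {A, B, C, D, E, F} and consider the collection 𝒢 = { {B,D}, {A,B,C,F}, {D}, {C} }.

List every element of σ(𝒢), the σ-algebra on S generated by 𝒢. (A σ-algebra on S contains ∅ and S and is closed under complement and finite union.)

Seed the family with 𝒢 together with ∅ and S: { ∅, {C}, {D}, {B,D}, {A,B,C,F}, S }.
Step 1: +7 →
  {C,D}  = {C} ∪ {D}
  {D,E}  = complement {A,B,C,F}
  {B,C,D}  = {C} ∪ {B,D}
  {A,C,E,F}  = complement {B,D}
  {A,B,C,D,F}  = {D} ∪ {A,B,C,F}
  {A,B,C,E,F}  = complement {D}
  {A,B,D,E,F}  = complement {C}
  (now 13)
Step 2: 7 new —
  {E}  = complement {A,B,C,D,F}
  {A,E,F}  = complement {B,C,D}
  {B,D,E}  = {D,E} ∪ {B,D}
  {C,D,E}  = {C,D} ∪ {D,E}
  {A,B,E,F}  = complement {C,D}
  {B,C,D,E}  = {B,C,D} ∪ {D,E}
  {A,C,D,E,F}  = {A,C,E,F} ∪ {C,D}
  (now 20)
Step 3 (6 new):
  {B}  = complement {A,C,D,E,F}
  {A,F}  = complement {B,C,D,E}
  {C,E}  = {E} ∪ {C}
  {A,B,F}  = complement {C,D,E}
  {A,C,F}  = complement {B,D,E}
  {A,D,E,F}  = {D,E} ∪ {A,E,F}
  (now 26)
Step 4 adds 6:
  {B,C}  = complement {A,D,E,F}
  {B,E}  = {B} ∪ {E}
  {A,D,F}  = {A,F} ∪ {D}
  {B,C,E}  = {B} ∪ {C,E}
  {A,B,D,F}  = complement {C,E}
  {A,C,D,F}  = {C,D} ∪ {A,C,F}
  (now 32)
Step 5: stable.

|σ(𝒢)| = 32.  σ(𝒢) = { ∅, {B}, {C}, {D}, {E}, {A,F}, {B,C}, {B,D}, {B,E}, {C,D}, {C,E}, {D,E}, {A,B,F}, {A,C,F}, {A,D,F}, {A,E,F}, {B,C,D}, {B,C,E}, {B,D,E}, {C,D,E}, {A,B,C,F}, {A,B,D,F}, {A,B,E,F}, {A,C,D,F}, {A,C,E,F}, {A,D,E,F}, {B,C,D,E}, {A,B,C,D,F}, {A,B,C,E,F}, {A,B,D,E,F}, {A,C,D,E,F}, S }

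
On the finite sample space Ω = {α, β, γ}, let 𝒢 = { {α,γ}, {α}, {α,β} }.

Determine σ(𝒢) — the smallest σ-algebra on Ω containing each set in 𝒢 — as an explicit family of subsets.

Initial family (5 sets): { ∅, {α}, {α,β}, {α,γ}, Ω }.
Step 1: +3 →
  {β}  = complement {α,γ}
  {γ}  = complement {α,β}
  {β,γ}  = complement {α}
  — 8 sets.
Step 2: closed — nothing new.

|σ(𝒢)| = 8.  σ(𝒢) = { ∅, {α}, {β}, {γ}, {α,β}, {α,γ}, {β,γ}, Ω }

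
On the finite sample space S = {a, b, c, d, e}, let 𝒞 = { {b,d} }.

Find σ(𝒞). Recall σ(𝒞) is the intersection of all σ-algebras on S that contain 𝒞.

σ(𝒞) (4 sets): { {}, {b,d}, {a,c,e}, S }

Trace:
Initial family (3 sets): { {}, {b,d}, S }.
Round 1 adds 1:
  {a,c,e}  = S∖{b,d}
  (now 4)
Round 2: already closed under ᶜ and ∪.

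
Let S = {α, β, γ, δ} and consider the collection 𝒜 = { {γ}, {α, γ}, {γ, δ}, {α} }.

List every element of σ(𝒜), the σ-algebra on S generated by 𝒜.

σ(𝒜) (16 sets): { {}, {α}, {β}, {γ}, {δ}, {α, β}, {α, γ}, {α, δ}, {β, γ}, {β, δ}, {γ, δ}, {α, β, γ}, {α, β, δ}, {α, γ, δ}, {β, γ, δ}, S }

Working:
Take S₀ = 𝒜 ∪ {∅, S} = { {}, {α}, {γ}, {α, γ}, {γ, δ}, S }.
Iteration 1. New:
  {α, β}  = {γ, δ}ᶜ
  {β, δ}  = {α, γ}ᶜ
  {α, β, δ}  = {γ}ᶜ
  {α, γ, δ}  = {γ, δ} ∪ {α, γ}
  {β, γ, δ}  = {α}ᶜ
Iteration 2 adds 2:
  {β}  = {α, γ, δ}ᶜ
  {α, β, γ}  = {α, β} ∪ {γ}
Iteration 3: 2 new —
  {δ}  = {α, β, γ}ᶜ
  {β, γ}  = {γ} ∪ {β}
Iteration 4 (1 new):
  {α, δ}  = {β, γ}ᶜ
Iteration 5: stable.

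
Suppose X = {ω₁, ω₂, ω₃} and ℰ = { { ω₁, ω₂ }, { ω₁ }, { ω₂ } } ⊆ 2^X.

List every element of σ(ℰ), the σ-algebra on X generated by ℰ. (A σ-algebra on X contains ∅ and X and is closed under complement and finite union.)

|σ(ℰ)| = 8.  σ(ℰ) = { {}, { ω₁ }, { ω₂ }, { ω₃ }, { ω₁, ω₂ }, { ω₁, ω₃ }, { ω₂, ω₃ }, X }

Trace:
Begin from { {}, { ω₁ }, { ω₂ }, { ω₁, ω₂ }, X } (that is, ℰ plus ∅ and X).
Round 1: 3 new —
  { ω₃ }  = X∖{ ω₁, ω₂ }
  { ω₁, ω₃ }  = X∖{ ω₂ }
  { ω₂, ω₃ }  = X∖{ ω₁ }
  (now 8)
Round 2: closed — nothing new.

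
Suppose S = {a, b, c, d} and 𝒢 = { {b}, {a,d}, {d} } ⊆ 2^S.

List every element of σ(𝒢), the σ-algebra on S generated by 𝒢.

Seed the family with 𝒢 together with ∅ and S: { ∅, {b}, {d}, {a,d}, S }.
Pass 1: 5 new —
  {b,c}  = complement {a,d}
  {b,d}  = {d} ∪ {b}
  {a,b,c}  = complement {d}
  {a,b,d}  = {a,d} ∪ {b}
  {a,c,d}  = complement {b}
  (now 10)
Pass 2: +3 →
  {c}  = complement {a,b,d}
  {a,c}  = complement {b,d}
  {b,c,d}  = {b,c} ∪ {d}
  (now 13)
Pass 3. New:
  {a}  = complement {b,c,d}
  {c,d}  = {c} ∪ {d}
  (now 15)
Pass 4: 1 new —
  {a,b}  = complement {c,d}
  (now 16)
Pass 5: closed — nothing new.

|σ(𝒢)| = 16.  σ(𝒢) = { ∅, {a}, {b}, {c}, {d}, {a,b}, {a,c}, {a,d}, {b,c}, {b,d}, {c,d}, {a,b,c}, {a,b,d}, {a,c,d}, {b,c,d}, S }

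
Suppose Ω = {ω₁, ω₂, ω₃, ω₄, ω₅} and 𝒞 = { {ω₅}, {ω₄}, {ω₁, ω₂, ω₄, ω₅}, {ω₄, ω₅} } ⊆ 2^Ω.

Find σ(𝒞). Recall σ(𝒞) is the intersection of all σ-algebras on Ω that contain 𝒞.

Initial family (6 sets): { {}, {ω₄}, {ω₅}, {ω₄, ω₅}, {ω₁, ω₂, ω₄, ω₅}, Ω }.
Pass 1 (4 new):
  {ω₃}  = ᶜ of {ω₁, ω₂, ω₄, ω₅}
  {ω₁, ω₂, ω₃}  = ᶜ of {ω₄, ω₅}
  {ω₁, ω₂, ω₃, ω₄}  = ᶜ of {ω₅}
  {ω₁, ω₂, ω₃, ω₅}  = ᶜ of {ω₄}
  |family| = 10
Pass 2 (3 new):
  {ω₃, ω₄}  = {ω₃} ∪ {ω₄}
  {ω₃, ω₅}  = {ω₅} ∪ {ω₃}
  {ω₃, ω₄, ω₅}  = {ω₄, ω₅} ∪ {ω₃}
  |family| = 13
Pass 3: 3 new —
  {ω₁, ω₂}  = ᶜ of {ω₃, ω₄, ω₅}
  {ω₁, ω₂, ω₄}  = ᶜ of {ω₃, ω₅}
  {ω₁, ω₂, ω₅}  = ᶜ of {ω₃, ω₄}
  |family| = 16
Pass 4: closed — nothing new.

Hence σ(𝒞) has 16 members: { {}, {ω₃}, {ω₄}, {ω₅}, {ω₁, ω₂}, {ω₃, ω₄}, {ω₃, ω₅}, {ω₄, ω₅}, {ω₁, ω₂, ω₃}, {ω₁, ω₂, ω₄}, {ω₁, ω₂, ω₅}, {ω₃, ω₄, ω₅}, {ω₁, ω₂, ω₃, ω₄}, {ω₁, ω₂, ω₃, ω₅}, {ω₁, ω₂, ω₄, ω₅}, Ω }.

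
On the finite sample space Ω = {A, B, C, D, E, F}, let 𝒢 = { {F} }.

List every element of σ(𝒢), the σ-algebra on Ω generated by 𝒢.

Begin from { ∅, {F}, Ω } (that is, 𝒢 plus ∅ and Ω).
Round 1: +1 →
  {A,B,C,D,E}  = Ω∖{F}
  — 4 sets.
Round 2: closed — nothing new.

|σ(𝒢)| = 4.  σ(𝒢) = { ∅, {F}, {A,B,C,D,E}, Ω }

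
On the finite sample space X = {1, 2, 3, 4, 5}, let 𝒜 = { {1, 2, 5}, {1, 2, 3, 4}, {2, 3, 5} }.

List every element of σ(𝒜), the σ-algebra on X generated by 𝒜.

Begin from { {}, {1, 2, 5}, {2, 3, 5}, {1, 2, 3, 4}, X } (that is, 𝒜 plus ∅ and X).
Iteration 1 adds 4:
  {5}  = complement {1, 2, 3, 4}
  {1, 4}  = complement {2, 3, 5}
  {3, 4}  = complement {1, 2, 5}
  {1, 2, 3, 5}  = {1, 2, 5} ∪ {2, 3, 5}
  (now 9)
Iteration 2. New:
  {4}  = complement {1, 2, 3, 5}
  {1, 3, 4}  = {3, 4} ∪ {1, 4}
  {1, 4, 5}  = {5} ∪ {1, 4}
  {3, 4, 5}  = {3, 4} ∪ {5}
  {1, 2, 4, 5}  = {1, 2, 5} ∪ {1, 4}
  {2, 3, 4, 5}  = {3, 4} ∪ {2, 3, 5}
  (now 15)
Iteration 3: +7 →
  {1}  = complement {2, 3, 4, 5}
  {3}  = complement {1, 2, 4, 5}
  {1, 2}  = complement {3, 4, 5}
  {2, 3}  = complement {1, 4, 5}
  {2, 5}  = complement {1, 3, 4}
  {4, 5}  = {4} ∪ {5}
  {1, 3, 4, 5}  = {1, 4, 5} ∪ {3, 4, 5}
  (now 22)
Iteration 4: +8 →
  {2}  = complement {1, 3, 4, 5}
  {1, 3}  = {3} ∪ {1}
  {1, 5}  = {5} ∪ {1}
  {3, 5}  = {5} ∪ {3}
  {1, 2, 3}  = complement {4, 5}
  {1, 2, 4}  = {1, 4} ∪ {1, 2}
  {2, 3, 4}  = {3, 4} ∪ {2, 3}
  {2, 4, 5}  = {2, 5} ∪ {4, 5}
  (now 30)
Iteration 5: +2 →
  {2, 4}  = {2} ∪ {4}
  {1, 3, 5}  = {5} ∪ {1, 3}
  (now 32)
Iteration 6: already closed under ᶜ and ∪.

Therefore σ(𝒜) = { {}, {1}, {2}, {3}, {4}, {5}, {1, 2}, {1, 3}, {1, 4}, {1, 5}, {2, 3}, {2, 4}, {2, 5}, {3, 4}, {3, 5}, {4, 5}, {1, 2, 3}, {1, 2, 4}, {1, 2, 5}, {1, 3, 4}, {1, 3, 5}, {1, 4, 5}, {2, 3, 4}, {2, 3, 5}, {2, 4, 5}, {3, 4, 5}, {1, 2, 3, 4}, {1, 2, 3, 5}, {1, 2, 4, 5}, {1, 3, 4, 5}, {2, 3, 4, 5}, X } (|σ(𝒜)| = 32).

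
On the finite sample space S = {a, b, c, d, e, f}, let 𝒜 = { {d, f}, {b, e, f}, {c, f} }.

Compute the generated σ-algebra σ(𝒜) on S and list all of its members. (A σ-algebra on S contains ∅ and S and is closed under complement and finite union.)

Initial family (5 sets): { {}, {c, f}, {d, f}, {b, e, f}, S }.
Iteration 1. New:
  {a, c, d}  = ᶜ of {b, e, f}
  {c, d, f}  = {c, f} ∪ {d, f}
  {a, b, c, e}  = ᶜ of {d, f}
  {a, b, d, e}  = ᶜ of {c, f}
  {b, c, e, f}  = {c, f} ∪ {b, e, f}
  {b, d, e, f}  = {b, e, f} ∪ {d, f}
  [11 total]
Iteration 2: +8 →
  {a, c}  = ᶜ of {b, d, e, f}
  {a, d}  = ᶜ of {b, c, e, f}
  {a, b, e}  = ᶜ of {c, d, f}
  {a, c, d, f}  = {a, c, d} ∪ {c, f}
  {a, b, c, d, e}  = {a, b, d, e} ∪ {a, c, d}
  {a, b, c, e, f}  = {b, e, f} ∪ {a, b, c, e}
  {a, b, d, e, f}  = {b, e, f} ∪ {a, b, d, e}
  {b, c, d, e, f}  = {b, e, f} ∪ {c, d, f}
  [19 total]
Iteration 3: +8 →
  {a}  = ᶜ of {b, c, d, e, f}
  {c}  = ᶜ of {a, b, d, e, f}
  {d}  = ᶜ of {a, b, c, e, f}
  {f}  = ᶜ of {a, b, c, d, e}
  {b, e}  = ᶜ of {a, c, d, f}
  {a, c, f}  = {a, c} ∪ {c, f}
  {a, d, f}  = {a, d} ∪ {d, f}
  {a, b, e, f}  = {b, e, f} ∪ {a, b, e}
  [27 total]
Iteration 4 (4 new):
  {a, f}  = {a} ∪ {f}
  {c, d}  = ᶜ of {a, b, e, f}
  {b, c, e}  = ᶜ of {a, d, f}
  {b, d, e}  = ᶜ of {a, c, f}
  [31 total]
Iteration 5 adds 1:
  {b, c, d, e}  = ᶜ of {a, f}
  [32 total]
Iteration 6: closed — nothing new.

σ(𝒜) = { {}, {a}, {c}, {d}, {f}, {a, c}, {a, d}, {a, f}, {b, e}, {c, d}, {c, f}, {d, f}, {a, b, e}, {a, c, d}, {a, c, f}, {a, d, f}, {b, c, e}, {b, d, e}, {b, e, f}, {c, d, f}, {a, b, c, e}, {a, b, d, e}, {a, b, e, f}, {a, c, d, f}, {b, c, d, e}, {b, c, e, f}, {b, d, e, f}, {a, b, c, d, e}, {a, b, c, e, f}, {a, b, d, e, f}, {b, c, d, e, f}, S }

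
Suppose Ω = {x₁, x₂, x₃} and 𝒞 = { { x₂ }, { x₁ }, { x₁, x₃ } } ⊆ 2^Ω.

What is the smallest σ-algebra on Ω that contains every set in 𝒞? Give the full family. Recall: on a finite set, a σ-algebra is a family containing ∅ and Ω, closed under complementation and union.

Start: 𝒞 ∪ {∅, Ω} = { ∅, { x₁ }, { x₂ }, { x₁, x₃ }, Ω }.
Round 1: 2 new —
  { x₁, x₂ }  = { x₂ } ∪ { x₁ }
  { x₂, x₃ }  = { x₁ }ᶜ
  (now 7)
Round 2: +1 →
  { x₃ }  = { x₁, x₂ }ᶜ
  (now 8)
Round 3: already closed under ᶜ and ∪.

Hence σ(𝒞) has 8 members: { ∅, { x₁ }, { x₂ }, { x₃ }, { x₁, x₂ }, { x₁, x₃ }, { x₂, x₃ }, Ω }.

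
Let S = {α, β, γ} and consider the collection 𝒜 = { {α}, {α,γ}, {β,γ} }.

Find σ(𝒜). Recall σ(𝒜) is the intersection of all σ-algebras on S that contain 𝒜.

Take S₀ = 𝒜 ∪ {∅, S} = { {}, {α}, {α,γ}, {β,γ}, S }.
Step 1. New:
  {β}  = S∖{α,γ}
  [6 total]
Step 2 adds 1:
  {α,β}  = {β} ∪ {α}
  [7 total]
Step 3. New:
  {γ}  = S∖{α,β}
  [8 total]
After Step 4 the family is unchanged; done.

|σ(𝒜)| = 8.  σ(𝒜) = { {}, {α}, {β}, {γ}, {α,β}, {α,γ}, {β,γ}, S }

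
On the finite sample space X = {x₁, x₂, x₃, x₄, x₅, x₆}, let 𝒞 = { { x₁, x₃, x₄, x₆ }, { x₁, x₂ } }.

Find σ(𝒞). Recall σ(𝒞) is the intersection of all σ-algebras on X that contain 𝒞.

|σ(𝒞)| = 16.  σ(𝒞) = { {}, { x₁ }, { x₂ }, { x₅ }, { x₁, x₂ }, { x₁, x₅ }, { x₂, x₅ }, { x₁, x₂, x₅ }, { x₃, x₄, x₆ }, { x₁, x₃, x₄, x₆ }, { x₂, x₃, x₄, x₆ }, { x₃, x₄, x₅, x₆ }, { x₁, x₂, x₃, x₄, x₆ }, { x₁, x₃, x₄, x₅, x₆ }, { x₂, x₃, x₄, x₅, x₆ }, X }

Check:
Begin from { {}, { x₁, x₂ }, { x₁, x₃, x₄, x₆ }, X } (that is, 𝒞 plus ∅ and X).
Pass 1 (3 new):
  { x₂, x₅ }  = { x₁, x₃, x₄, x₆ }ᶜ
  { x₃, x₄, x₅, x₆ }  = { x₁, x₂ }ᶜ
  { x₁, x₂, x₃, x₄, x₆ }  = { x₁, x₂ } ∪ { x₁, x₃, x₄, x₆ }
  [7 total]
Pass 2 (4 new):
  { x₅ }  = { x₁, x₂, x₃, x₄, x₆ }ᶜ
  { x₁, x₂, x₅ }  = { x₂, x₅ } ∪ { x₁, x₂ }
  { x₁, x₃, x₄, x₅, x₆ }  = { x₁, x₃, x₄, x₆ } ∪ { x₃, x₄, x₅, x₆ }
  { x₂, x₃, x₄, x₅, x₆ }  = { x₂, x₅ } ∪ { x₃, x₄, x₅, x₆ }
  [11 total]
Pass 3 adds 3:
  { x₁ }  = { x₂, x₃, x₄, x₅, x₆ }ᶜ
  { x₂ }  = { x₁, x₃, x₄, x₅, x₆ }ᶜ
  { x₃, x₄, x₆ }  = { x₁, x₂, x₅ }ᶜ
  [14 total]
Pass 4. New:
  { x₁, x₅ }  = { x₅ } ∪ { x₁ }
  { x₂, x₃, x₄, x₆ }  = { x₃, x₄, x₆ } ∪ { x₂ }
  [16 total]
Pass 5: no new sets; the family is a σ-algebra.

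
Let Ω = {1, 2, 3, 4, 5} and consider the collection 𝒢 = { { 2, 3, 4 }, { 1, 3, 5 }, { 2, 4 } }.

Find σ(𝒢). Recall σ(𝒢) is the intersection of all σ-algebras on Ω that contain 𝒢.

σ(𝒢) (8 sets): { {  }, { 3 }, { 1, 5 }, { 2, 4 }, { 1, 3, 5 }, { 2, 3, 4 }, { 1, 2, 4, 5 }, Ω }

Check:
Seed the family with 𝒢 together with ∅ and Ω: { {  }, { 2, 4 }, { 1, 3, 5 }, { 2, 3, 4 }, Ω }.
Iteration 1. New:
  { 1, 5 }  = { 2, 3, 4 }ᶜ
Iteration 2: +1 →
  { 1, 2, 4, 5 }  = { 2, 4 } ∪ { 1, 5 }
Iteration 3. New:
  { 3 }  = { 1, 2, 4, 5 }ᶜ
Iteration 4 adds nothing — fixpoint reached.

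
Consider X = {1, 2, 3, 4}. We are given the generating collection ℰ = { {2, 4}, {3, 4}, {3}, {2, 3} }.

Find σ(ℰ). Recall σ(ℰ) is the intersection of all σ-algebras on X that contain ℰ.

Take S₀ = ℰ ∪ {∅, X} = { ∅, {3}, {2, 3}, {2, 4}, {3, 4}, X }.
Iteration 1 adds 5:
  {1, 2}  = X∖{3, 4}
  {1, 3}  = X∖{2, 4}
  {1, 4}  = X∖{2, 3}
  {1, 2, 4}  = X∖{3}
  {2, 3, 4}  = {3} ∪ {2, 4}
  |family| = 11
Iteration 2 adds 3:
  {1}  = X∖{2, 3, 4}
  {1, 2, 3}  = {1, 2} ∪ {3}
  {1, 3, 4}  = {3, 4} ∪ {1, 4}
  |family| = 14
Iteration 3: 2 new —
  {2}  = X∖{1, 3, 4}
  {4}  = X∖{1, 2, 3}
  |family| = 16
After Iteration 4 the family is unchanged; done.

|σ(ℰ)| = 16.  σ(ℰ) = { ∅, {1}, {2}, {3}, {4}, {1, 2}, {1, 3}, {1, 4}, {2, 3}, {2, 4}, {3, 4}, {1, 2, 3}, {1, 2, 4}, {1, 3, 4}, {2, 3, 4}, X }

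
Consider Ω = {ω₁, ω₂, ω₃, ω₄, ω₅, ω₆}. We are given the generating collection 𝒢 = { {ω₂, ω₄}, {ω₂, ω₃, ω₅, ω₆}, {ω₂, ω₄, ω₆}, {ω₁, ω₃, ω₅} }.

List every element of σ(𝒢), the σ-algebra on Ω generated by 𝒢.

Take S₀ = 𝒢 ∪ {∅, Ω} = { {}, {ω₂, ω₄}, {ω₁, ω₃, ω₅}, {ω₂, ω₄, ω₆}, {ω₂, ω₃, ω₅, ω₆}, Ω }.
Round 1. New:
  {ω₁, ω₄}  = Ω∖{ω₂, ω₃, ω₅, ω₆}
  {ω₁, ω₃, ω₅, ω₆}  = Ω∖{ω₂, ω₄}
  {ω₁, ω₂, ω₃, ω₄, ω₅}  = {ω₁, ω₃, ω₅} ∪ {ω₂, ω₄}
  {ω₁, ω₂, ω₃, ω₅, ω₆}  = {ω₁, ω₃, ω₅} ∪ {ω₂, ω₃, ω₅, ω₆}
  {ω₂, ω₃, ω₄, ω₅, ω₆}  = {ω₂, ω₄, ω₆} ∪ {ω₂, ω₃, ω₅, ω₆}
  — 11 sets.
Round 2 adds 7:
  {ω₁}  = Ω∖{ω₂, ω₃, ω₄, ω₅, ω₆}
  {ω₄}  = Ω∖{ω₁, ω₂, ω₃, ω₅, ω₆}
  {ω₆}  = Ω∖{ω₁, ω₂, ω₃, ω₄, ω₅}
  {ω₁, ω₂, ω₄}  = {ω₁, ω₄} ∪ {ω₂, ω₄}
  {ω₁, ω₂, ω₄, ω₆}  = {ω₂, ω₄, ω₆} ∪ {ω₁, ω₄}
  {ω₁, ω₃, ω₄, ω₅}  = {ω₁, ω₃, ω₅} ∪ {ω₁, ω₄}
  {ω₁, ω₃, ω₄, ω₅, ω₆}  = {ω₁, ω₃, ω₅, ω₆} ∪ {ω₁, ω₄}
  — 18 sets.
Round 3 adds 7:
  {ω₂}  = Ω∖{ω₁, ω₃, ω₄, ω₅, ω₆}
  {ω₁, ω₆}  = {ω₁} ∪ {ω₆}
  {ω₂, ω₆}  = Ω∖{ω₁, ω₃, ω₄, ω₅}
  {ω₃, ω₅}  = Ω∖{ω₁, ω₂, ω₄, ω₆}
  {ω₄, ω₆}  = {ω₄} ∪ {ω₆}
  {ω₁, ω₄, ω₆}  = {ω₁, ω₄} ∪ {ω₆}
  {ω₃, ω₅, ω₆}  = Ω∖{ω₁, ω₂, ω₄}
  — 25 sets.
Round 4 (7 new):
  {ω₁, ω₂}  = {ω₂} ∪ {ω₁}
  {ω₁, ω₂, ω₆}  = {ω₁, ω₆} ∪ {ω₂}
  {ω₂, ω₃, ω₅}  = Ω∖{ω₁, ω₄, ω₆}
  {ω₃, ω₄, ω₅}  = {ω₄} ∪ {ω₃, ω₅}
  {ω₁, ω₂, ω₃, ω₅}  = Ω∖{ω₄, ω₆}
  {ω₂, ω₃, ω₄, ω₅}  = Ω∖{ω₁, ω₆}
  {ω₃, ω₄, ω₅, ω₆}  = {ω₃, ω₅, ω₆} ∪ {ω₄}
  — 32 sets.
Round 5: already closed under ᶜ and ∪.

|σ(𝒢)| = 32.  σ(𝒢) = { {}, {ω₁}, {ω₂}, {ω₄}, {ω₆}, {ω₁, ω₂}, {ω₁, ω₄}, {ω₁, ω₆}, {ω₂, ω₄}, {ω₂, ω₆}, {ω₃, ω₅}, {ω₄, ω₆}, {ω₁, ω₂, ω₄}, {ω₁, ω₂, ω₆}, {ω₁, ω₃, ω₅}, {ω₁, ω₄, ω₆}, {ω₂, ω₃, ω₅}, {ω₂, ω₄, ω₆}, {ω₃, ω₄, ω₅}, {ω₃, ω₅, ω₆}, {ω₁, ω₂, ω₃, ω₅}, {ω₁, ω₂, ω₄, ω₆}, {ω₁, ω₃, ω₄, ω₅}, {ω₁, ω₃, ω₅, ω₆}, {ω₂, ω₃, ω₄, ω₅}, {ω₂, ω₃, ω₅, ω₆}, {ω₃, ω₄, ω₅, ω₆}, {ω₁, ω₂, ω₃, ω₄, ω₅}, {ω₁, ω₂, ω₃, ω₅, ω₆}, {ω₁, ω₃, ω₄, ω₅, ω₆}, {ω₂, ω₃, ω₄, ω₅, ω₆}, Ω }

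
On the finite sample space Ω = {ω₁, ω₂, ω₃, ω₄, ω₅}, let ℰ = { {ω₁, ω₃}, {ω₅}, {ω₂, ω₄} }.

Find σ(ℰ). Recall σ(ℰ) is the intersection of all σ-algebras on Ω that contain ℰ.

|σ(ℰ)| = 8.  σ(ℰ) = { {}, {ω₅}, {ω₁, ω₃}, {ω₂, ω₄}, {ω₁, ω₃, ω₅}, {ω₂, ω₄, ω₅}, {ω₁, ω₂, ω₃, ω₄}, Ω }

Check:
Initial family (5 sets): { {}, {ω₅}, {ω₁, ω₃}, {ω₂, ω₄}, Ω }.
Pass 1: +3 →
  {ω₁, ω₃, ω₅}  = Ω∖{ω₂, ω₄}
  {ω₂, ω₄, ω₅}  = Ω∖{ω₁, ω₃}
  {ω₁, ω₂, ω₃, ω₄}  = Ω∖{ω₅}
  — 8 sets.
Pass 2: stable.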